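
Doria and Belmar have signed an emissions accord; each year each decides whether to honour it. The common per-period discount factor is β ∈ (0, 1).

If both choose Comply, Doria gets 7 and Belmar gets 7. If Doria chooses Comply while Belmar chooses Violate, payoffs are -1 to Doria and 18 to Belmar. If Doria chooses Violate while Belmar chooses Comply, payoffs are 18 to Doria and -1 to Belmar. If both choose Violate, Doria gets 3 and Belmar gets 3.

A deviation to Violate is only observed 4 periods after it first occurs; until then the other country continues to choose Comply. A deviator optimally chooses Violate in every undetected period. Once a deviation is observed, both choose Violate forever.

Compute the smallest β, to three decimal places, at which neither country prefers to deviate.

0.925

Deviating for the 4 undetected periods gains 18−7 = 11 per period over cooperation, then loses 7−3 = 4 per period forever once punishment starts.
Gain: 11(1 + β + … + β^3); loss: 4·β^4/(1−β).
No profitable deviation ⇔ 11(1−β^4) ≤ 4·β^4, i.e. β^4 ≥ 11/(11+4) = 11/15.
Hence β ≥ (11/15)^(1/4) ≈ 0.925.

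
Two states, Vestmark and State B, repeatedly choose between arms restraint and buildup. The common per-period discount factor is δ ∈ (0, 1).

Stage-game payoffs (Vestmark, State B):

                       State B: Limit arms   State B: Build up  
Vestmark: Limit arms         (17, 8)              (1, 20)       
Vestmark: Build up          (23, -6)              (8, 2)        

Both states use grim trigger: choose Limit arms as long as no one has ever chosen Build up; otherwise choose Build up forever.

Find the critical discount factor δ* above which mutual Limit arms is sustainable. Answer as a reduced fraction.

2/3

Vestmark: cooperation gives 17 each period; deviation gives 23 once then 8 forever.
  17/(1−δ) ≥ 23 + 8δ/(1−δ) ⇒ δ ≥ 6/15 = 2/5.
State B: cooperation gives 8 each period; deviation gives 20 once then 2 forever.
  δ ≥ 12/18 = 2/3.
Both must hold, so the binding constraint is State B's: δ ≥ 2/3.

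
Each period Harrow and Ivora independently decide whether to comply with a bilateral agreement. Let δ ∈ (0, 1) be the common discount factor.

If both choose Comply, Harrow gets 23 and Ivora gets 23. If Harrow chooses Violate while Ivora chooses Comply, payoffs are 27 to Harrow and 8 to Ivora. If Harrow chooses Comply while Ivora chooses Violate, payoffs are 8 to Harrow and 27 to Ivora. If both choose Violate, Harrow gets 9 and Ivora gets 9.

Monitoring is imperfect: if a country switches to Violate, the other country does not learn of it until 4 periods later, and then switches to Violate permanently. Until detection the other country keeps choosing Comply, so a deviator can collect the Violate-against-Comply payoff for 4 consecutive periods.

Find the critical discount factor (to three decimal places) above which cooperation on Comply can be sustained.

0.687

A deviator earns 27 for 4 periods, then 9 forever; cooperating earns 23 forever. Multiplying the IC by (1−δ):
23 ≥ 27(1−δ^4) + 9δ^4, so 18·δ^4 ≥ 4 and δ^4 ≥ 2/9.
δ ≥ (2/9)^(1/4) ≈ 0.687.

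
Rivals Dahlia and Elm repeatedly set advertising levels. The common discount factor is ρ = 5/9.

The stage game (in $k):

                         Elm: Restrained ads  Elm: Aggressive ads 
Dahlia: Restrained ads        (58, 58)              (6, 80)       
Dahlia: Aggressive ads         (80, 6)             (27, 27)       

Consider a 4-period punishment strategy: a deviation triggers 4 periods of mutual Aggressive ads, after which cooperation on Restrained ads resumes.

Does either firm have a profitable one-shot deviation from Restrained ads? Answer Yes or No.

A one-shot deviation gives 80 now, then 27 for 4 periods, then back to 58.
Gain from deviating: (80−58) today; loss: (58−27) in each of the next 4 periods.
No-deviation condition: (58−27)(ρ+…+ρ^4) ≥ 80−58, i.e. ρ+…+ρ^4 ≥ 22/31.
At ρ = 5/9: ρ+…+ρ^4 = 1.1309 ≥ 0.7097.
So cooperation is sustainable.

No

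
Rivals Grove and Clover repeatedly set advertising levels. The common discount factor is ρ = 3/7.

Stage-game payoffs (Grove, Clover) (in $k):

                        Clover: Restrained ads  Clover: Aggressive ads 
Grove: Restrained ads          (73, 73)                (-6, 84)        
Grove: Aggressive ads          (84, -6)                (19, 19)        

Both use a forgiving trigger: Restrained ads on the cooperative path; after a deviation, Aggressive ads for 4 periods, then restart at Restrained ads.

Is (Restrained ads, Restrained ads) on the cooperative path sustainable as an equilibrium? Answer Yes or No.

IC: ρ+…+ρ^4 ≥ (84−73)/(73−19) = 11/54.
At ρ = 3/7: partial sum = 0.7247 ≥ 0.2037. Cooperation sustainable.

Yes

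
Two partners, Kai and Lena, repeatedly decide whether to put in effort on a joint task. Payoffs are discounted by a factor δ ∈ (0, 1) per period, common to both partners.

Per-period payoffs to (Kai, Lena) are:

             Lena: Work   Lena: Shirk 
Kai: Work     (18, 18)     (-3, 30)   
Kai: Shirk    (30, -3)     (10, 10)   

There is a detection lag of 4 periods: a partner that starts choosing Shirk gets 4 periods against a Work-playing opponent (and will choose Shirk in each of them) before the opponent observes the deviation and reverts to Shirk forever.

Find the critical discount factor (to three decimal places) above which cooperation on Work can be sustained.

Deviating for the 4 undetected periods gains 30−18 = 12 per period over cooperation, then loses 18−10 = 8 per period forever once punishment starts.
Gain: 12(1 + δ + … + δ^3); loss: 8·δ^4/(1−δ).
No profitable deviation ⇔ 12(1−δ^4) ≤ 8·δ^4, i.e. δ^4 ≥ 12/(12+8) = 3/5.
Hence δ ≥ (3/5)^(1/4) ≈ 0.880.

0.880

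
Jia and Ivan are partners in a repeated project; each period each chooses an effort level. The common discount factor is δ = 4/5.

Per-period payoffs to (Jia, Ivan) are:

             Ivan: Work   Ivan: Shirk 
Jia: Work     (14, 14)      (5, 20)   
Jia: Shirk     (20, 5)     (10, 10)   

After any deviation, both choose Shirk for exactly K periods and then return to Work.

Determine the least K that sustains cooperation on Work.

No profitable deviation requires (14−10)(δ+…+δ^K) ≥ 20−14, i.e. δ+…+δ^K ≥ 3/2 ≈ 1.5000.
With δ = 4/5, the partial sums are K=1: 0.8000, K=2: 1.4400, K=3: 1.9520.
K = 3 is the first length at which the sum reaches 1.5000.

3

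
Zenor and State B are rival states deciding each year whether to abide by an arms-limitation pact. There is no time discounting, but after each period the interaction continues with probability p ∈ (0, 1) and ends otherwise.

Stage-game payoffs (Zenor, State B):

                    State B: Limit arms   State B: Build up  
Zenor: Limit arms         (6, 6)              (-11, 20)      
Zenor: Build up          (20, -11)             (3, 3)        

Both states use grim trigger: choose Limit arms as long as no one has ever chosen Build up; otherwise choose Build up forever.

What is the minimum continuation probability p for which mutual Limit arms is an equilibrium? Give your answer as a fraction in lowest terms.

Expected cooperation value is 6 + p·6 + p²·6 + … = 6/(1−p); deviation gives 20 + p·3/(1−p).
6 ≥ 20(1−p) + 3p ⇒ 17p ≥ 14 ⇒ p ≥ 14/17.

14/17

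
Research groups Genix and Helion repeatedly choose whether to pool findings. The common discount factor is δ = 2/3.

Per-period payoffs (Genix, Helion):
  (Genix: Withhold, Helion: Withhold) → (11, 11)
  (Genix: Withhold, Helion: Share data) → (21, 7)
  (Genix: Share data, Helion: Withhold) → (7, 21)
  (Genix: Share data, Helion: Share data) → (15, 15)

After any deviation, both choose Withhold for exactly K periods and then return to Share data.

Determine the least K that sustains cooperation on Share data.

4

No profitable deviation requires (15−11)(δ+…+δ^K) ≥ 21−15, i.e. δ+…+δ^K ≥ 3/2 ≈ 1.5000.
With δ = 2/3, the partial sums are K=1: 0.6667, K=2: 1.1111, K=3: 1.4074, K=4: 1.6049.
K = 4 is the first length at which the sum reaches 1.5000.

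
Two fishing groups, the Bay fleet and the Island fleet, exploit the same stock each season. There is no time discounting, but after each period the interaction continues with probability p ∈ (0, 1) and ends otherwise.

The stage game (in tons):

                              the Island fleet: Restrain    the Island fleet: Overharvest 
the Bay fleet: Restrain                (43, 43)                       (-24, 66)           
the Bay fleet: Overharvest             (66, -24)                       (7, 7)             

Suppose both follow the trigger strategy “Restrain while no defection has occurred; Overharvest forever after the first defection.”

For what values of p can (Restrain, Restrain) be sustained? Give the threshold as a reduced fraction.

23/59

Expected cooperation value is 43 + p·43 + p²·43 + … = 43/(1−p); deviation gives 66 + p·7/(1−p).
43 ≥ 66(1−p) + 7p ⇒ 59p ≥ 23 ⇒ p ≥ 23/59.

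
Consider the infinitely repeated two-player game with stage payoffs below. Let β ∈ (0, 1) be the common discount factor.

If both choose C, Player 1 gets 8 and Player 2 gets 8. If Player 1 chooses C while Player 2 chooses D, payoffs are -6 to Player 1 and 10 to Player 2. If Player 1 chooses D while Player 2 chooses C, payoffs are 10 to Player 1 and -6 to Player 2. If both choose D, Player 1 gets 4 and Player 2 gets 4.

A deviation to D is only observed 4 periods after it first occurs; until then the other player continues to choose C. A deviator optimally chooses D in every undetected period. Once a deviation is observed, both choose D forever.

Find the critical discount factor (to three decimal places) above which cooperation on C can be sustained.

The best deviation is to choose D for all 4 undetected periods, earning 10 each, then 4 forever once detected.
Deviation value: 10(1−β^4)/(1−β) + 4β^4/(1−β); cooperation value: 8/(1−β).
IC: 8 ≥ 10(1−β^4) + 4β^4 = 10 − 6β^4.
So β^4 ≥ 2/6 = 1/3, giving β ≥ (1/3)^(1/4) ≈ 0.760.

0.760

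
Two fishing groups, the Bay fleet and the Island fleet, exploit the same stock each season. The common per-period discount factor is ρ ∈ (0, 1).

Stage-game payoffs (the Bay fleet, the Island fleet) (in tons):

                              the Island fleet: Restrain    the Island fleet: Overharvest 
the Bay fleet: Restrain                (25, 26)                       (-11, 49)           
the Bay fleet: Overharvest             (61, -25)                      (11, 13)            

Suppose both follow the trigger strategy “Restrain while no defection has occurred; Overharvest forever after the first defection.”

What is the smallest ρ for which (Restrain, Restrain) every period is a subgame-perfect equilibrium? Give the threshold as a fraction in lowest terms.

18/25

the Bay fleet: cooperation gives 25 each period; deviation gives 61 once then 11 forever.
  25/(1−ρ) ≥ 61 + 11ρ/(1−ρ) ⇒ ρ ≥ 36/50 = 18/25.
the Island fleet: cooperation gives 26 each period; deviation gives 49 once then 13 forever.
  ρ ≥ 23/36.
Both must hold, so the binding constraint is the Bay fleet's: ρ ≥ 18/25.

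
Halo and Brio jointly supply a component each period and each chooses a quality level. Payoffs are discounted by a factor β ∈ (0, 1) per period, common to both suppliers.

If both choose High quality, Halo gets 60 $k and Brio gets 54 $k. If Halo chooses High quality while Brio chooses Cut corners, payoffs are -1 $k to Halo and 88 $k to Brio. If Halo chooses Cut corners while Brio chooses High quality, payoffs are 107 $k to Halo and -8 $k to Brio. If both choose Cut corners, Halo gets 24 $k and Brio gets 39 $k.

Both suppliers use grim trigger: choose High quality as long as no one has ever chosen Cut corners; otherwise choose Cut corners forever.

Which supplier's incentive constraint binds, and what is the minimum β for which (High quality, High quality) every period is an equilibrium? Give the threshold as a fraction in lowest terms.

Halo's threshold: (107−60)/(107−24) = 47/83.
Brio's threshold: (88−54)/(88−39) = 34/49.
47/83 < 34/49, so Brio binds and β* = 34/49.

Brio; β ≥ 34/49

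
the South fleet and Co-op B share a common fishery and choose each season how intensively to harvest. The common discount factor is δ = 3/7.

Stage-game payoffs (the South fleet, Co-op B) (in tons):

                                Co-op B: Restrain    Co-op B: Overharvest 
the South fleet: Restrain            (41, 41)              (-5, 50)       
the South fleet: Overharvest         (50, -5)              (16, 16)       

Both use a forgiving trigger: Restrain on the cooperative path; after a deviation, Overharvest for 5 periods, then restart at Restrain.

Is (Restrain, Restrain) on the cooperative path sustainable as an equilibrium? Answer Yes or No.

Yes

IC: δ+…+δ^5 ≥ (50−41)/(41−16) = 9/25.
At δ = 3/7: partial sum = 0.7392 ≥ 0.3600. Cooperation sustainable.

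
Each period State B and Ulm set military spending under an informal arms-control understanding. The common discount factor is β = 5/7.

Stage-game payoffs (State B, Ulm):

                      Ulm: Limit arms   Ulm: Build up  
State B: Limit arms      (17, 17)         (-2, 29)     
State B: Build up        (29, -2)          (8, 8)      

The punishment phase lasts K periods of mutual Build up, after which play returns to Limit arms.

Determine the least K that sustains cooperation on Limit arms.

Need Σ_{k=1}^{K} β^k ≥ (29−17)/(17−8) = 1.3333 at β = 5/7.
At K = 2 the sum is 1.2245 < 1.3333; at K = 3 it is 1.5889 ≥ 1.3333.
So the minimum punishment length is K = 3.

3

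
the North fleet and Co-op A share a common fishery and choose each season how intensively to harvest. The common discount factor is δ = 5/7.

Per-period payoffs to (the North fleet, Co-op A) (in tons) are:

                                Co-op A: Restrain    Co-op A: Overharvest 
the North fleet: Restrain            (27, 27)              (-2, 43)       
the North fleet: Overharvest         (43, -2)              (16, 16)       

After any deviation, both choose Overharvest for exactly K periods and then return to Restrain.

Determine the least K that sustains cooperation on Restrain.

3

No profitable deviation requires (27−16)(δ+…+δ^K) ≥ 43−27, i.e. δ+…+δ^K ≥ 16/11 ≈ 1.4545.
With δ = 5/7, the partial sums are K=1: 0.7143, K=2: 1.2245, K=3: 1.5889.
K = 3 is the first length at which the sum reaches 1.4545.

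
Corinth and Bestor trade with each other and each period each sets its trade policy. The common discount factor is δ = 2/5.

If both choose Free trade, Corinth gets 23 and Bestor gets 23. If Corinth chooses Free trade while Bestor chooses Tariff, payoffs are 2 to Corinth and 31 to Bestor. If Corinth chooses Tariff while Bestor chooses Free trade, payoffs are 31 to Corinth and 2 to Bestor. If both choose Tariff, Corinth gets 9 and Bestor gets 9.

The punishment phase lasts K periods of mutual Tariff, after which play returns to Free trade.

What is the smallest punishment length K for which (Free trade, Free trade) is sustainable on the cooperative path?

3

No profitable deviation requires (23−9)(δ+…+δ^K) ≥ 31−23, i.e. δ+…+δ^K ≥ 4/7 ≈ 0.5714.
With δ = 2/5, the partial sums are K=1: 0.4000, K=2: 0.5600, K=3: 0.6240.
K = 3 is the first length at which the sum reaches 0.5714.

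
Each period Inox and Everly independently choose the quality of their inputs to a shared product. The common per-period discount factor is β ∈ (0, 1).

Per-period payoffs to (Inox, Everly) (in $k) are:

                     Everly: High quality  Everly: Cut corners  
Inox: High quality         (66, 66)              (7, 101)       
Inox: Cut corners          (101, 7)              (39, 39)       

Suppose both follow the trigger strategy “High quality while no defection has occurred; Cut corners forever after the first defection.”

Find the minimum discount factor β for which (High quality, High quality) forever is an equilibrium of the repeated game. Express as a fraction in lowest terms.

35/62

66/(1−β) ≥ 101 + 39β/(1−β)
66 ≥ 101 − 62β
β ≥ 35/62.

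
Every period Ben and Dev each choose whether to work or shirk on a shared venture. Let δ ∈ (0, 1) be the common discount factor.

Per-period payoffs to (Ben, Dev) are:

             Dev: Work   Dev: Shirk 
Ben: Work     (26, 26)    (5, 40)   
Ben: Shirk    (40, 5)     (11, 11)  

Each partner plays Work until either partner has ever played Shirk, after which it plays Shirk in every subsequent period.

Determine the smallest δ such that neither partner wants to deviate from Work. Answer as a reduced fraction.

26/(1−δ) ≥ 40 + 11δ/(1−δ)
26 ≥ 40 − 29δ
δ ≥ 14/29.

14/29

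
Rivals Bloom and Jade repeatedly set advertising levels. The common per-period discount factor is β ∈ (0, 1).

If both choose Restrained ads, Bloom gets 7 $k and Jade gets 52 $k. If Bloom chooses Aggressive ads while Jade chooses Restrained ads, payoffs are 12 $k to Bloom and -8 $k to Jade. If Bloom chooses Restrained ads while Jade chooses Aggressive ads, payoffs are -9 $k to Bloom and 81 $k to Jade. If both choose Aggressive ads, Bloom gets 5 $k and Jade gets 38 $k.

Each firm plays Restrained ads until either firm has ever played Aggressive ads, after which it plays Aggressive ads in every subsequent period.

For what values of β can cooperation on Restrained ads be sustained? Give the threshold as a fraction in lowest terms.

5/7

Bloom: cooperation gives 7 each period; deviation gives 12 once then 5 forever.
  7/(1−β) ≥ 12 + 5β/(1−β) ⇒ β ≥ 5/7.
Jade: cooperation gives 52 each period; deviation gives 81 once then 38 forever.
  β ≥ 29/43.
Both must hold, so the binding constraint is Bloom's: β ≥ 5/7.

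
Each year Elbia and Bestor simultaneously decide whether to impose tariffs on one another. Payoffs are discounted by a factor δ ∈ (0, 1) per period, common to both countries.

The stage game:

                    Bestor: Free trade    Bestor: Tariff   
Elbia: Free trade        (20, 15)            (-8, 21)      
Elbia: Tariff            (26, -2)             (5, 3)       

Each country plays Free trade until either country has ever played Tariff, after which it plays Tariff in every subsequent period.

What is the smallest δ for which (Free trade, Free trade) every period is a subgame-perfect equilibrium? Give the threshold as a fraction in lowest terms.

For Elbia: deviation gain 26−20 = 6, per-period punishment loss 20−5 = 15. IC gives δ ≥ 6/21 = 2/7.
For Bestor: gain 6, loss 12 per period, so δ ≥ 6/18 = 1/3.
The tighter constraint is Bestor's, so cooperation needs δ ≥ 1/3.

1/3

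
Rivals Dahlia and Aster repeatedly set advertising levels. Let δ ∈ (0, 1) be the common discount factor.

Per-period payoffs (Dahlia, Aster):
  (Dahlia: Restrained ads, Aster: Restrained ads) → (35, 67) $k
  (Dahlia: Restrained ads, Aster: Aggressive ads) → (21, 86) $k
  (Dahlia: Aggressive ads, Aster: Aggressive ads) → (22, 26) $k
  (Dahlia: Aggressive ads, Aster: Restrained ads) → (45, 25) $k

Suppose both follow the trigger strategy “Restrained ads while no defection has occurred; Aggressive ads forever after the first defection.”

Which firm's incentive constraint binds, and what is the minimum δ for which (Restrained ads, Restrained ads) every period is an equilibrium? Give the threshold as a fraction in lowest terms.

Dahlia: cooperation gives 35 each period; deviation gives 45 once then 22 forever.
  35/(1−δ) ≥ 45 + 22δ/(1−δ) ⇒ δ ≥ 10/23.
Aster: cooperation gives 67 each period; deviation gives 86 once then 26 forever.
  δ ≥ 19/60.
Both must hold, so the binding constraint is Dahlia's: δ ≥ 10/23.

Dahlia; δ ≥ 10/23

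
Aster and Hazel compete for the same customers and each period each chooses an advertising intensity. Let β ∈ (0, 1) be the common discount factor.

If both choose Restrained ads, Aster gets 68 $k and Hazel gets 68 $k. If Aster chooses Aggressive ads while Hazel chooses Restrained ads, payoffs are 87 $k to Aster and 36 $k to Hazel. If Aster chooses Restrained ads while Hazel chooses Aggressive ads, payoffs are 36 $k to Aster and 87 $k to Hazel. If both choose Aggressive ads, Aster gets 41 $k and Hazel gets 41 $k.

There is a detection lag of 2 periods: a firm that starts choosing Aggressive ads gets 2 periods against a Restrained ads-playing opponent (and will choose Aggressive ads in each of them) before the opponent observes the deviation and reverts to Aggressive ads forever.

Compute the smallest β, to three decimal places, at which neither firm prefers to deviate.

A deviator earns 87 for 2 periods, then 41 forever; cooperating earns 68 forever. Multiplying the IC by (1−β):
68 ≥ 87(1−β^2) + 41β^2, so 46·β^2 ≥ 19 and β^2 ≥ 19/46.
β ≥ (19/46)^(1/2) ≈ 0.643.

0.643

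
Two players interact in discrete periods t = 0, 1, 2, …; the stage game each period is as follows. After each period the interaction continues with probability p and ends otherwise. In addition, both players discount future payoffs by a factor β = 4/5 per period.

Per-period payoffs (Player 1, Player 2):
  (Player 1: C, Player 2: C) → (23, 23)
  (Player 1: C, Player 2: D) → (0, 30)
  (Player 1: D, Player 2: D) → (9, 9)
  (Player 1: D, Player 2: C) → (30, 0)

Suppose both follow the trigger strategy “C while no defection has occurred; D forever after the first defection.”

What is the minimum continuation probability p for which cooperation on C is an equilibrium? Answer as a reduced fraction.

Expected continuation weight on next period's payoff is β·p = 4/5·p, which plays the role of the discount factor.
Cooperation requires 4/5·p ≥ (30−23)/(30−9) = 1/3, hence p ≥ 5/12.

5/12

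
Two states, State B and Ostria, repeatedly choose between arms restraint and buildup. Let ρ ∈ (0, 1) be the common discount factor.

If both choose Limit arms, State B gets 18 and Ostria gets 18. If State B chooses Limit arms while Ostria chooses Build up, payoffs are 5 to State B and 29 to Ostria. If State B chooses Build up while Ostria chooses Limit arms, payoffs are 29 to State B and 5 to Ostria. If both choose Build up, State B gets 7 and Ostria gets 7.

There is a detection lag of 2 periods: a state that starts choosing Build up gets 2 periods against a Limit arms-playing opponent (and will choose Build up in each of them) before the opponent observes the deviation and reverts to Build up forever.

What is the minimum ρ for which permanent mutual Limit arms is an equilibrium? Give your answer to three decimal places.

0.707

The best deviation is to choose Build up for all 2 undetected periods, earning 29 each, then 7 forever once detected.
Deviation value: 29(1−ρ^2)/(1−ρ) + 7ρ^2/(1−ρ); cooperation value: 18/(1−ρ).
IC: 18 ≥ 29(1−ρ^2) + 7ρ^2 = 29 − 22ρ^2.
So ρ^2 ≥ 11/22 = 1/2, giving ρ ≥ (1/2)^(1/2) ≈ 0.707.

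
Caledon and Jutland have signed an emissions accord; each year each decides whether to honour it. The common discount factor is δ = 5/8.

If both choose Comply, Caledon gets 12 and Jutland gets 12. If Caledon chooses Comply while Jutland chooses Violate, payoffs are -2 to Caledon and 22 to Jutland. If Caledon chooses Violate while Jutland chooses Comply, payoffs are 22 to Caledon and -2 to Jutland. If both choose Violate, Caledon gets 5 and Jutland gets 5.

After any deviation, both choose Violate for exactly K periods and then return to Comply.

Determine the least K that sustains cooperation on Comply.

5

Need Σ_{k=1}^{K} δ^k ≥ (22−12)/(12−5) = 1.4286 at δ = 5/8.
At K = 4 the sum is 1.4124 < 1.4286; at K = 5 it is 1.5077 ≥ 1.4286.
So the minimum punishment length is K = 5.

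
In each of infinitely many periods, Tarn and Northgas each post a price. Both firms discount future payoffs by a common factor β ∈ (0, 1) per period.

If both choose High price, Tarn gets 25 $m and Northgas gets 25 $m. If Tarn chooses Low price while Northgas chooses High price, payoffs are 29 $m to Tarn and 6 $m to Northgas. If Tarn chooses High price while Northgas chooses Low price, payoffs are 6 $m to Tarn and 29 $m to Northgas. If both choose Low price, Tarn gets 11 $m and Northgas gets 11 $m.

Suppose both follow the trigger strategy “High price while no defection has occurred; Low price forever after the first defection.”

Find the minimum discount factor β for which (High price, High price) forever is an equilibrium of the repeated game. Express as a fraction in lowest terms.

2/9

25/(1−β) ≥ 29 + 11β/(1−β)
25 ≥ 29 − 18β
β ≥ 4/18 = 2/9.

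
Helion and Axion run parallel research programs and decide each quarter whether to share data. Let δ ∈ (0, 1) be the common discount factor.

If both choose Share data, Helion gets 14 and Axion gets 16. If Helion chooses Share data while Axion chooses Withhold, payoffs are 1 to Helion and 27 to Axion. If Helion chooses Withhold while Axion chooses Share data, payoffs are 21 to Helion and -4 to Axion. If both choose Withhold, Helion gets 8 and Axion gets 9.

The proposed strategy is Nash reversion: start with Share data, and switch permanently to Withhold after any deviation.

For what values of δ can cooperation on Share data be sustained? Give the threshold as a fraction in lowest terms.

For Helion: deviation gain 21−14 = 7, per-period punishment loss 14−8 = 6. IC gives δ ≥ 7/13.
For Axion: gain 11, loss 7 per period, so δ ≥ 11/18.
The tighter constraint is Axion's, so cooperation needs δ ≥ 11/18.

11/18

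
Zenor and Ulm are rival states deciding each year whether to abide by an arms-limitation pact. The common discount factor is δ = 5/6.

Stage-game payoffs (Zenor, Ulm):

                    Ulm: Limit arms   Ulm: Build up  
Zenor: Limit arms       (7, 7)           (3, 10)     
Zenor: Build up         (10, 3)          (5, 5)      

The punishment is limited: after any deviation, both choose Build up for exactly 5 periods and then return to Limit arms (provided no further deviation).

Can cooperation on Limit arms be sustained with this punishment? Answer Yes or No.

Yes

A one-shot deviation gives 10 now, then 5 for 5 periods, then back to 7.
Gain from deviating: (10−7) today; loss: (7−5) in each of the next 5 periods.
No-deviation condition: (7−5)(δ+…+δ^5) ≥ 10−7, i.e. δ+…+δ^5 ≥ 3/2.
At δ = 5/6: δ+…+δ^5 = 2.9906 ≥ 1.5000.
So cooperation is sustainable.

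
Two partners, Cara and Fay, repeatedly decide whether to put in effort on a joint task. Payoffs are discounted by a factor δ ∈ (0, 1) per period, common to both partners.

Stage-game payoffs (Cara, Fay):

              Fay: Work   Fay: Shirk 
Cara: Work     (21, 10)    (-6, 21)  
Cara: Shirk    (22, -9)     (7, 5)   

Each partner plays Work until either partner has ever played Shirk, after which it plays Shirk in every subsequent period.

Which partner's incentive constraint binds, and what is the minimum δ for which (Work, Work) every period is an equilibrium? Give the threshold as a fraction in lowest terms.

For Cara: deviation gain 22−21 = 1, per-period punishment loss 21−7 = 14. IC gives δ ≥ 1/15.
For Fay: gain 11, loss 5 per period, so δ ≥ 11/16.
The tighter constraint is Fay's, so cooperation needs δ ≥ 11/16.

Fay; δ ≥ 11/16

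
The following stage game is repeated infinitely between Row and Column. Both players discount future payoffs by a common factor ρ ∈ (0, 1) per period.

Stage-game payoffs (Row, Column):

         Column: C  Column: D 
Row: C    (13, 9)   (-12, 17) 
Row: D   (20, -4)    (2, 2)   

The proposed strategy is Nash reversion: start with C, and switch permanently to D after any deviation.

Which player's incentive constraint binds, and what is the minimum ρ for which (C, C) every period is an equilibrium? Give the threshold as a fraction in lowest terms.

For Row: deviation gain 20−13 = 7, per-period punishment loss 13−2 = 11. IC gives ρ ≥ 7/18.
For Column: gain 8, loss 7 per period, so ρ ≥ 8/15.
The tighter constraint is Column's, so cooperation needs ρ ≥ 8/15.

Column; ρ ≥ 8/15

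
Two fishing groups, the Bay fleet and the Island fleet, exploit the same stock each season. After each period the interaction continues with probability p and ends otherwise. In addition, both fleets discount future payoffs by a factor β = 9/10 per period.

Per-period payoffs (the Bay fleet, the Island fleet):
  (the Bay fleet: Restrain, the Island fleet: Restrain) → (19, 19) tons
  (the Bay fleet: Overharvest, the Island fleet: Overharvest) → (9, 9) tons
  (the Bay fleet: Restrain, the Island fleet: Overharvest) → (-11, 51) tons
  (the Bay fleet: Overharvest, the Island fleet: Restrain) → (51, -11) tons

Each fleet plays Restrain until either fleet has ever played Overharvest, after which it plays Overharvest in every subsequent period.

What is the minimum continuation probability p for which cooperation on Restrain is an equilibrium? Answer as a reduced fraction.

With continuation probability p and discount β, the effective per-period discount factor is βp.
Grim-trigger IC: βp ≥ (51−19)/(51−9) = 16/21.
So p ≥ (16/21)/(9/10) = 160/189.

160/189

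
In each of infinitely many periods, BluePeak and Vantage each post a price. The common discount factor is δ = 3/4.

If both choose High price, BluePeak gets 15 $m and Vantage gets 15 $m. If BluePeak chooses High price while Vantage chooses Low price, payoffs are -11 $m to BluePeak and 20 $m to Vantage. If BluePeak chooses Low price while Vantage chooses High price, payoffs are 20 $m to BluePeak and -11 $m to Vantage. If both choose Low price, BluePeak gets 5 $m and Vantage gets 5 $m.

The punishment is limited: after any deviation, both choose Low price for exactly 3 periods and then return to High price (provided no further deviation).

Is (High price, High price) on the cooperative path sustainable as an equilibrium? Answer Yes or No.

Comparing payoff streams over the 4 periods until play realigns: cooperate → 15(1+δ+…+δ^3); deviate → 20 + 5(δ+…+δ^3).
Cooperation is sustained iff (15−5)(δ+…+δ^3) ≥ 20−15.
δ+…+δ^3 = 3/4·(1−(3/4)^3)/(1−3/4) = 1.7344, and (20−15)/(15−5) = 0.5000.
1.7344 ≥ 0.5000, so cooperation is sustainable.

Yes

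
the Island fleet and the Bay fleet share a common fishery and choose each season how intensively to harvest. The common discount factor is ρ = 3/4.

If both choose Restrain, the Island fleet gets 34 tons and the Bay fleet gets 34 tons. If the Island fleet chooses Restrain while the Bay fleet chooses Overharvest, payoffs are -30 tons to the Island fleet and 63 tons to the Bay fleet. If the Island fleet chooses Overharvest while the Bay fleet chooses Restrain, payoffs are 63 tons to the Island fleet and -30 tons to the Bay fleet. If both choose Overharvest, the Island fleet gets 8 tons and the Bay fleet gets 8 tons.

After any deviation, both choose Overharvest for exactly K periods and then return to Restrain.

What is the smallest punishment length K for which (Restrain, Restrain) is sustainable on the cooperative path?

No profitable deviation requires (34−8)(ρ+…+ρ^K) ≥ 63−34, i.e. ρ+…+ρ^K ≥ 29/26 ≈ 1.1154.
With ρ = 3/4, the partial sums are K=1: 0.7500, K=2: 1.3125.
K = 2 is the first length at which the sum reaches 1.1154.

2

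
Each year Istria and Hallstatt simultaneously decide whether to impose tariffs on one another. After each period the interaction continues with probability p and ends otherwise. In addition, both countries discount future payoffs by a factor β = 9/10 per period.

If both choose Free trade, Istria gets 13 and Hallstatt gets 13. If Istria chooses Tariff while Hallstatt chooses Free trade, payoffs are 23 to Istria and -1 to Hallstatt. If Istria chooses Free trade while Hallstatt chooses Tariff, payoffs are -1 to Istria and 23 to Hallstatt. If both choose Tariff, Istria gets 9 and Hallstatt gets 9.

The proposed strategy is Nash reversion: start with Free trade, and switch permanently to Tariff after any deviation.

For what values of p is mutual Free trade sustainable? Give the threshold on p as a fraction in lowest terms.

50/63

With continuation probability p and discount β, the effective per-period discount factor is βp.
Grim-trigger IC: βp ≥ (23−13)/(23−9) = 5/7.
So p ≥ (5/7)/(9/10) = 50/63.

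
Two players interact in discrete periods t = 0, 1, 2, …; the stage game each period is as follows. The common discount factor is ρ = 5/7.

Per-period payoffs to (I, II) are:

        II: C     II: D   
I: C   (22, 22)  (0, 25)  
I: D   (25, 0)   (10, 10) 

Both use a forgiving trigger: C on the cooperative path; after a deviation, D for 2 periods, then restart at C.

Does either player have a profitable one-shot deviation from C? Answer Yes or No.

No

IC: ρ+…+ρ^2 ≥ (25−22)/(22−10) = 1/4.
At ρ = 5/7: partial sum = 1.2245 ≥ 0.2500. Cooperation sustainable.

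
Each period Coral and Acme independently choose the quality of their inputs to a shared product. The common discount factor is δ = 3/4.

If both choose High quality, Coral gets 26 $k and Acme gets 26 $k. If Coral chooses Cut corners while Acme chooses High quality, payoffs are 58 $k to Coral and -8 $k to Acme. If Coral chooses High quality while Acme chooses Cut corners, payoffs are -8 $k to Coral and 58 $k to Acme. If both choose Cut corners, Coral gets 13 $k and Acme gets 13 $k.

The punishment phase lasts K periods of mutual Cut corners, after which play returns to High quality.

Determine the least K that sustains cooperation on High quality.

IC: δ(1−δ^K)/(1−δ) ≥ (58−26)/(26−13) = 32/13.
With δ = 3/4: need 1 − δ^K ≥ 32/13·(1−3/4)/(3/4), i.e. δ^K ≤ 0.1795.
Since (3/4)^5 = 0.2373 and (3/4)^6 = 0.1780, the smallest such K is 6.

6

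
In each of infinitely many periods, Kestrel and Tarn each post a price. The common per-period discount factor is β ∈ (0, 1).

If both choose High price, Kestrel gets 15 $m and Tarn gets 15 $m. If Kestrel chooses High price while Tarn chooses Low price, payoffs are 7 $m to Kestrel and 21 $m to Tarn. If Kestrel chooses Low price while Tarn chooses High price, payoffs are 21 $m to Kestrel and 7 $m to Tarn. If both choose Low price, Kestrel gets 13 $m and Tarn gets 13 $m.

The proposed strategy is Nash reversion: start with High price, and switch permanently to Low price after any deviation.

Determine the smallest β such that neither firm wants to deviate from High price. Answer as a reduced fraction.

One-period gain from deviating is 21 − 15 = 6. The loss is 15 − 13 = 2 in every subsequent period, with present value 2·β/(1−β).
Deviation is unprofitable when 2·β/(1−β) ≥ 6, i.e. β/(1−β) ≥ 3.
Equivalently β ≥ 6/(6+2) = 3/4.

3/4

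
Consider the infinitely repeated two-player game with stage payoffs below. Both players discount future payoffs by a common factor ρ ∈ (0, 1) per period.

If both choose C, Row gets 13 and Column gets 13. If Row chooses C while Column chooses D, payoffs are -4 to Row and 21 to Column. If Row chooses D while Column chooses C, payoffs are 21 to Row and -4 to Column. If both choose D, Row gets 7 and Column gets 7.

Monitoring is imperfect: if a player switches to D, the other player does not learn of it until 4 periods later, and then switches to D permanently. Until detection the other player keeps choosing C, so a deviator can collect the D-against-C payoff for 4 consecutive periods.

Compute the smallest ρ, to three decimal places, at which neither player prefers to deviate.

A deviator earns 21 for 4 periods, then 7 forever; cooperating earns 13 forever. Multiplying the IC by (1−ρ):
13 ≥ 21(1−ρ^4) + 7ρ^4, so 14·ρ^4 ≥ 8 and ρ^4 ≥ 4/7.
ρ ≥ (4/7)^(1/4) ≈ 0.869.

0.869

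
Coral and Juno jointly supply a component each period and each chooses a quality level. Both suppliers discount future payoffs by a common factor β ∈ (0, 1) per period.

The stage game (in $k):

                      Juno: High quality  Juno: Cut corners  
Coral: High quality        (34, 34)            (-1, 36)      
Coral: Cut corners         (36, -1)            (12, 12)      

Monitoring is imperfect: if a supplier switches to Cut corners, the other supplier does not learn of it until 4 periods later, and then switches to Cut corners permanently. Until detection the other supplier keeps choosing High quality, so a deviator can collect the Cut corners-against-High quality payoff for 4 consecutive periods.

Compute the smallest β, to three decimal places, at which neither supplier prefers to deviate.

0.537

A deviator earns 36 for 4 periods, then 12 forever; cooperating earns 34 forever. Multiplying the IC by (1−β):
34 ≥ 36(1−β^4) + 12β^4, so 24·β^4 ≥ 2 and β^4 ≥ 1/12.
β ≥ (1/12)^(1/4) ≈ 0.537.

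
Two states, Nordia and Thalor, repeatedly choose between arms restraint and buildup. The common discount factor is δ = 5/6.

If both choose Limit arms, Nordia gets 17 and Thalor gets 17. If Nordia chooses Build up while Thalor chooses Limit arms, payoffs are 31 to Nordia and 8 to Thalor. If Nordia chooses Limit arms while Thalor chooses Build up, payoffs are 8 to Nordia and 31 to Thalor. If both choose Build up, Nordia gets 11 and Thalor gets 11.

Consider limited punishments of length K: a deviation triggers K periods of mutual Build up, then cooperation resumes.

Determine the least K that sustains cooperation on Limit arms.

Need Σ_{k=1}^{K} δ^k ≥ (31−17)/(17−11) = 2.3333 at δ = 5/6.
At K = 3 the sum is 2.1065 < 2.3333; at K = 4 it is 2.5887 ≥ 2.3333.
So the minimum punishment length is K = 4.

4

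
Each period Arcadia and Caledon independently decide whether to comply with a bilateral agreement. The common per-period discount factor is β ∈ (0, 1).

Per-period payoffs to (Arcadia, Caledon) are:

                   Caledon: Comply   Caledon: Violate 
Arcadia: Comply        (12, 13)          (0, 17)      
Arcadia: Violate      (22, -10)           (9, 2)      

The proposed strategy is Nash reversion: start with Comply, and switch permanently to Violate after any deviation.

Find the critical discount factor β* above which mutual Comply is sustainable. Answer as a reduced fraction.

10/13

Arcadia's threshold: (22−12)/(22−9) = 10/13.
Caledon's threshold: (17−13)/(17−2) = 4/15.
10/13 > 4/15, so Arcadia binds and β* = 10/13.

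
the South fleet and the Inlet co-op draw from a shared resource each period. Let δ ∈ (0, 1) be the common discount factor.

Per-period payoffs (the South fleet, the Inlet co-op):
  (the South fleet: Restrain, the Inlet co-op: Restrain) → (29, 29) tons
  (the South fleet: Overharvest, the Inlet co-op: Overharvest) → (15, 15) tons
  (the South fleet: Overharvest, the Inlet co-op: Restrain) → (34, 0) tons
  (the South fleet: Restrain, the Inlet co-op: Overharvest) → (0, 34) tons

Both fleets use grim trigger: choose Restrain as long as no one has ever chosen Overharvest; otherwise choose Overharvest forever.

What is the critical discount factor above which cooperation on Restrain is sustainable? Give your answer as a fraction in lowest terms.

5/19

One-period gain from deviating is 34 − 29 = 5. The loss is 29 − 15 = 14 in every subsequent period, with present value 14·δ/(1−δ).
Deviation is unprofitable when 14·δ/(1−δ) ≥ 5, i.e. δ/(1−δ) ≥ 5/14.
Equivalently δ ≥ 5/(5+14) = 5/19.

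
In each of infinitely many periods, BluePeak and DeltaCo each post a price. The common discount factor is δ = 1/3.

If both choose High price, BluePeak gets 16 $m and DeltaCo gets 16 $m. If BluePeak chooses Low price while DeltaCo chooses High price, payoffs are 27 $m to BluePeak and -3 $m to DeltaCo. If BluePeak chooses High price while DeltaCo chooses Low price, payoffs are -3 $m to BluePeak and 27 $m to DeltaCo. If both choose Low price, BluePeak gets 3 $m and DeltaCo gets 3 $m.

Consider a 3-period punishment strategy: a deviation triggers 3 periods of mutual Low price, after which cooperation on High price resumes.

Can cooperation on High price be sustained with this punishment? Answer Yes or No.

No

IC: δ+…+δ^3 ≥ (27−16)/(16−3) = 11/13.
At δ = 1/3: partial sum = 0.4815 < 0.8462. Cooperation not sustainable.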